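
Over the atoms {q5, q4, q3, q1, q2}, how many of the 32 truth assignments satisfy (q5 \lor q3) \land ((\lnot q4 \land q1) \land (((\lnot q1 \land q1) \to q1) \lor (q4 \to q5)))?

6

Initial set: {T ((q5 \lor q3) \land ((\lnot q4 \land q1) \land (((\lnot q1 \land q1) \to q1) \lor (q4 \to q5))))}.
T ((q5 \lor q3) \land ((\lnot q4 \land q1) \land (((\lnot q1 \land q1) \to q1) \lor (q4 \to q5)))): α-rule — add T (q5 \lor q3), T ((\lnot q4 \land q1) \land (((\lnot q1 \land q1) \to q1) \lor (q4 \to q5))).
T ((\lnot q4 \land q1) \land (((\lnot q1 \land q1) \to q1) \lor (q4 \to q5))): α-rule — add T (\lnot q4 \land q1), T (((\lnot q1 \land q1) \to q1) \lor (q4 \to q5)).
T (\lnot q4 \land q1): α-rule — add T \lnot q4, T q1.
T (q5 \lor q3): β-rule — branch into T q5  //  T q3.
  branch 1 (add T q5):
    T (((\lnot q1 \land q1) \to q1) \lor (q4 \to q5)): β-rule — branch into T ((\lnot q1 \land q1) \to q1)  //  T (q4 \to q5).
      branch 1.1 (add T ((\lnot q1 \land q1) \to q1)):
        T ((\lnot q1 \land q1) \to q1): β-rule — branch into F (\lnot q1 \land q1)  //  T q1.
          branch 1.1.1 (add F (\lnot q1 \land q1)):
            F (\lnot q1 \land q1): β-rule — branch into F \lnot q1  //  F q1.
              branch 1.1.1.1 (add F \lnot q1):
                ○ open, literals {q1=true, q4=false, q5=true}.
              branch 1.1.1.2 (add F q1):
                × closes — contains both q1 and \lnot q1.
          branch 1.1.2 (add T q1):
            ○ open, literals {q1=true, q4=false, q5=true}.
      branch 1.2 (add T (q4 \to q5)):
        T (q4 \to q5): β-rule — branch into F q4  //  T q5.
          branch 1.2.1 (add F q4):
            ○ open, literals {q1=true, q4=false, q5=true}.
          branch 1.2.2 (add T q5):
            ○ open, literals {q1=true, q4=false, q5=true}.
  branch 2 (add T q3):
    T (((\lnot q1 \land q1) \to q1) \lor (q4 \to q5)): β-rule — branch into T ((\lnot q1 \land q1) \to q1)  //  T (q4 \to q5).
      branch 2.1 (add T ((\lnot q1 \land q1) \to q1)):
        T ((\lnot q1 \land q1) \to q1): β-rule — branch into F (\lnot q1 \land q1)  //  T q1.
          branch 2.1.1 (add F (\lnot q1 \land q1)):
            F (\lnot q1 \land q1): β-rule — branch into F \lnot q1  //  F q1.
              branch 2.1.1.1 (add F \lnot q1):
                ○ open, literals {q1=true, q3=true, q4=false}.
              branch 2.1.1.2 (add F q1):
                × closes — contains both q1 and \lnot q1.
          branch 2.1.2 (add T q1):
            ○ open, literals {q1=true, q3=true, q4=false}.
      branch 2.2 (add T (q4 \to q5)):
        T (q4 \to q5): β-rule — branch into F q4  //  T q5.
          branch 2.2.1 (add F q4):
            ○ open, literals {q1=true, q3=true, q4=false}.
          branch 2.2.2 (add T q5):
            ○ open, literals {q1=true, q3=true, q4=false, q5=true}.
2 branches closed, 8 open.
Each open branch fixes some atoms; the unmentioned ones are free. Counting distinct full assignments: branch {q1=true, q4=false, q5=true} (q3, q2) contributes 4 new; branch {q1=true, q4=false, q5=true} (q3, q2) contributes 0 new; branch {q1=true, q4=false, q5=true} (q3, q2) contributes 0 new; branch {q1=true, q4=false, q5=true} (q3, q2) contributes 0 new; branch {q1=true, q3=true, q4=false} (q5, q2) contributes 2 new; branch {q1=true, q3=true, q4=false} (q5, q2) contributes 0 new; branch {q1=true, q3=true, q4=false} (q5, q2) contributes 0 new; branch {q1=true, q3=true, q4=false, q5=true} (q2) contributes 0 new. Total: 6.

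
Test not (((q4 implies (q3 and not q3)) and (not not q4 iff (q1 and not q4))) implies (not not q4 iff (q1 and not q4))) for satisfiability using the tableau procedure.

Unsatisfiable

Initial set: {not (((q4 implies (q3 and not q3)) and (not not q4 iff (q1 and not q4))) implies (not not q4 iff (q1 and not q4)))}.
not (((q4 implies (q3 and not q3)) and (not not q4 iff (q1 and not q4))) implies (not not q4 iff (q1 and not q4))): α-rule — add ((q4 implies (q3 and not q3)) and (not not q4 iff (q1 and not q4))), not (not not q4 iff (q1 and not q4)).
((q4 implies (q3 and not q3)) and (not not q4 iff (q1 and not q4))): α-rule — add (q4 implies (q3 and not q3)), (not not q4 iff (q1 and not q4)).
not (not not q4 iff (q1 and not q4)): β-rule — branch into not not q4, not (q1 and not q4)  //  not not not q4, (q1 and not q4).
  branch 1 (add not not q4, not (q1 and not q4)):
    not not q4: drop double negation, giving q4.
    (q4 implies (q3 and not q3)): β-rule — branch into not q4  //  (q3 and not q3).
      branch 1.1 (add not q4):
        × closes — contains both q4 and not q4.
      branch 1.2 (add (q3 and not q3)):
        (q3 and not q3): α-rule — add q3, not q3.
        × closes — contains both q3 and not q3.
  branch 2 (add not not not q4, (q1 and not q4)):
    not not not q4: drop double negation, giving not q4.
    (q1 and not q4): α-rule — add q1, not q4.
    (q4 implies (q3 and not q3)): β-rule — branch into not q4  //  (q3 and not q3).
      branch 2.1 (add not q4):
        (not not q4 iff (q1 and not q4)): β-rule — branch into not not q4, (q1 and not q4)  //  not not not q4, not (q1 and not q4).
          branch 2.1.1 (add not not q4, (q1 and not q4)):
            not not q4: drop double negation, giving q4.
            × closes — contains both q4 and not q4.
          branch 2.1.2 (add not not not q4, not (q1 and not q4)):
            not not not q4: drop double negation, giving not q4.
            not (q1 and not q4): β-rule — branch into not q1  //  not not q4.
              branch 2.1.2.1 (add not q1):
                × closes — contains both q1 and not q1.
              branch 2.1.2.2 (add not not q4):
                × closes — contains both q4 and not q4.
      branch 2.2 (add (q3 and not q3)):
        (q3 and not q3): α-rule — add q3, not q3.
        × closes — contains both q3 and not q3.
All 6 branches close.
Every branch closed; the formula is unsatisfiable.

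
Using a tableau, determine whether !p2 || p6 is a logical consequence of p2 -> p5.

Initial set: {(p2 -> p5); !(!p2 || p6)}.
!(!p2 || p6): α-rule — add !!p2, !p6.
(p2 -> p5): β-rule — branch into !p2  //  p5.
  branch 1 (add !p2):
    × closes — contains both p2 and !p2.
  branch 2 (add p5):
    ○ open, literals {p2=1, p5=1, p6=0}.
1 branch closed, 1 open.
An open branch gives a countermodel: p2=1, p5=1, p6=0 (unmentioned atoms arbitrary); the premises hold there but the conclusion fails.

No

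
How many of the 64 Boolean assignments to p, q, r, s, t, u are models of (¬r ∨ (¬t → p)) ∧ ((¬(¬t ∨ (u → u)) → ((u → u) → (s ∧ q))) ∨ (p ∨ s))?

Initial set: {((¬r ∨ (¬t → p)) ∧ ((¬(¬t ∨ (u → u)) → ((u → u) → (s ∧ q))) ∨ (p ∨ s)))}.
((¬r ∨ (¬t → p)) ∧ ((¬(¬t ∨ (u → u)) → ((u → u) → (s ∧ q))) ∨ (p ∨ s))): α-rule — add (¬r ∨ (¬t → p)), ((¬(¬t ∨ (u → u)) → ((u → u) → (s ∧ q))) ∨ (p ∨ s)).
(¬r ∨ (¬t → p)): β-rule — branch into ¬r  //  (¬t → p).
  branch 1 (add ¬r):
    ((¬(¬t ∨ (u → u)) → ((u → u) → (s ∧ q))) ∨ (p ∨ s)): β-rule — branch into (¬(¬t ∨ (u → u)) → ((u → u) → (s ∧ q)))  //  (p ∨ s).
      branch 1.1 (add (¬(¬t ∨ (u → u)) → ((u → u) → (s ∧ q)))):
        (¬(¬t ∨ (u → u)) → ((u → u) → (s ∧ q))): β-rule — branch into ¬¬(¬t ∨ (u → u))  //  ((u → u) → (s ∧ q)).
          branch 1.1.1 (add ¬¬(¬t ∨ (u → u))):
            ¬¬(¬t ∨ (u → u)): β-rule — branch into ¬t  //  (u → u).
              branch 1.1.1.1 (add ¬t):
                ○ open, literals {r=0, t=0}.
              branch 1.1.1.2 (add (u → u)):
                (u → u): β-rule — branch into ¬u  //  u.
                  branch 1.1.1.2.1 (add ¬u):
                    ○ open, literals {r=0, u=0}.
                  branch 1.1.1.2.2 (add u):
                    ○ open, literals {r=0, u=1}.
          branch 1.1.2 (add ((u → u) → (s ∧ q))):
            ((u → u) → (s ∧ q)): β-rule — branch into ¬(u → u)  //  (s ∧ q).
              branch 1.1.2.1 (add ¬(u → u)):
                ¬(u → u): α-rule — add u, ¬u.
                × closes — contains both u and ¬u.
              branch 1.1.2.2 (add (s ∧ q)):
                (s ∧ q): α-rule — add s, q.
                ○ open, literals {q=1, r=0, s=1}.
      branch 1.2 (add (p ∨ s)):
        (p ∨ s): β-rule — branch into p  //  s.
          branch 1.2.1 (add p):
            ○ open, literals {p=1, r=0}.
          branch 1.2.2 (add s):
            ○ open, literals {r=0, s=1}.
  branch 2 (add (¬t → p)):
    ((¬(¬t ∨ (u → u)) → ((u → u) → (s ∧ q))) ∨ (p ∨ s)): β-rule — branch into (¬(¬t ∨ (u → u)) → ((u → u) → (s ∧ q)))  //  (p ∨ s).
      branch 2.1 (add (¬(¬t ∨ (u → u)) → ((u → u) → (s ∧ q)))):
        (¬t → p): β-rule — branch into ¬¬t  //  p.
          branch 2.1.1 (add ¬¬t):
            (¬(¬t ∨ (u → u)) → ((u → u) → (s ∧ q))): β-rule — branch into ¬¬(¬t ∨ (u → u))  //  ((u → u) → (s ∧ q)).
              branch 2.1.1.1 (add ¬¬(¬t ∨ (u → u))):
                ¬¬(¬t ∨ (u → u)): β-rule — branch into ¬t  //  (u → u).
                  branch 2.1.1.1.1 (add ¬t):
                    × closes — contains both t and ¬t.
                  branch 2.1.1.1.2 (add (u → u)):
                    (u → u): β-rule — branch into ¬u  //  u.
                      branch 2.1.1.1.2.1 (add ¬u):
                        ○ open, literals {t=1, u=0}.
                      branch 2.1.1.1.2.2 (add u):
                        ○ open, literals {t=1, u=1}.
              branch 2.1.1.2 (add ((u → u) → (s ∧ q))):
                ((u → u) → (s ∧ q)): β-rule — branch into ¬(u → u)  //  (s ∧ q).
                  branch 2.1.1.2.1 (add ¬(u → u)):
                    ¬(u → u): α-rule — add u, ¬u.
                    × closes — contains both u and ¬u.
                  branch 2.1.1.2.2 (add (s ∧ q)):
                    (s ∧ q): α-rule — add s, q.
                    ○ open, literals {q=1, s=1, t=1}.
          branch 2.1.2 (add p):
            (¬(¬t ∨ (u → u)) → ((u → u) → (s ∧ q))): β-rule — branch into ¬¬(¬t ∨ (u → u))  //  ((u → u) → (s ∧ q)).
              branch 2.1.2.1 (add ¬¬(¬t ∨ (u → u))):
                ¬¬(¬t ∨ (u → u)): β-rule — branch into ¬t  //  (u → u).
                  branch 2.1.2.1.1 (add ¬t):
                    ○ open, literals {p=1, t=0}.
                  branch 2.1.2.1.2 (add (u → u)):
                    (u → u): β-rule — branch into ¬u  //  u.
                      branch 2.1.2.1.2.1 (add ¬u):
                        ○ open, literals {p=1, u=0}.
                      branch 2.1.2.1.2.2 (add u):
                        ○ open, literals {p=1, u=1}.
              branch 2.1.2.2 (add ((u → u) → (s ∧ q))):
                ((u → u) → (s ∧ q)): β-rule — branch into ¬(u → u)  //  (s ∧ q).
                  branch 2.1.2.2.1 (add ¬(u → u)):
                    ¬(u → u): α-rule — add u, ¬u.
                    × closes — contains both u and ¬u.
                  branch 2.1.2.2.2 (add (s ∧ q)):
                    (s ∧ q): α-rule — add s, q.
                    ○ open, literals {p=1, q=1, s=1}.
      branch 2.2 (add (p ∨ s)):
        (¬t → p): β-rule — branch into ¬¬t  //  p.
          branch 2.2.1 (add ¬¬t):
            (p ∨ s): β-rule — branch into p  //  s.
              branch 2.2.1.1 (add p):
                ○ open, literals {p=1, t=1}.
              branch 2.2.1.2 (add s):
                ○ open, literals {s=1, t=1}.
          branch 2.2.2 (add p):
            (p ∨ s): β-rule — branch into p  //  s.
              branch 2.2.2.1 (add p):
                ○ open, literals {p=1}.
              branch 2.2.2.2 (add s):
                ○ open, literals {p=1, s=1}.
4 branches closed, 17 open.
Each open branch fixes some atoms; the unmentioned ones are free. Counting distinct full assignments: branch {r=0, t=0} (p, q, s, u) contributes 16 new; branch {r=0, u=0} (p, q, s, t) contributes 8 new; branch {r=0, u=1} (p, q, s, t) contributes 8 new; branch {q=1, r=0, s=1} (p, t, u) contributes 0 new; branch {p=1, r=0} (q, s, t, u) contributes 0 new; branch {r=0, s=1} (p, q, t, u) contributes 0 new; branch {t=1, u=0} (p, q, r, s) contributes 8 new; branch {t=1, u=1} (p, q, r, s) contributes 8 new; branch {q=1, s=1, t=1} (p, r, u) contributes 0 new; branch {p=1, t=0} (q, r, s, u) contributes 8 new; branch {p=1, u=0} (q, r, s, t) contributes 0 new; branch {p=1, u=1} (q, r, s, t) contributes 0 new; branch {p=1, q=1, s=1} (r, t, u) contributes 0 new; branch {p=1, t=1} (q, r, s, u) contributes 0 new; branch {s=1, t=1} (p, q, r, u) contributes 0 new; branch {p=1} (q, r, s, t, u) contributes 0 new; branch {p=1, s=1} (q, r, t, u) contributes 0 new. Total: 56.

56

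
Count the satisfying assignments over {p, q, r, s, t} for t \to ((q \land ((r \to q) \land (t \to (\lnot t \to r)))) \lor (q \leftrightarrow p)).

28

Initial set: {T (t \to ((q \land ((r \to q) \land (t \to (\lnot t \to r)))) \lor (q \leftrightarrow p)))}.
T (t \to ((q \land ((r \to q) \land (t \to (\lnot t \to r)))) \lor (q \leftrightarrow p))): β-rule — branch into F t  //  T ((q \land ((r \to q) \land (t \to (\lnot t \to r)))) \lor (q \leftrightarrow p)).
  branch 1 (add F t):
    ○ open, literals {t=false}.
  branch 2 (add T ((q \land ((r \to q) \land (t \to (\lnot t \to r)))) \lor (q \leftrightarrow p))):
    T ((q \land ((r \to q) \land (t \to (\lnot t \to r)))) \lor (q \leftrightarrow p)): β-rule — branch into T (q \land ((r \to q) \land (t \to (\lnot t \to r))))  //  T (q \leftrightarrow p).
      branch 2.1 (add T (q \land ((r \to q) \land (t \to (\lnot t \to r))))):
        T (q \land ((r \to q) \land (t \to (\lnot t \to r)))): α-rule — add T q, T ((r \to q) \land (t \to (\lnot t \to r))).
        T ((r \to q) \land (t \to (\lnot t \to r))): α-rule — add T (r \to q), T (t \to (\lnot t \to r)).
        T (r \to q): β-rule — branch into F r  //  T q.
          branch 2.1.1 (add F r):
            T (t \to (\lnot t \to r)): β-rule — branch into F t  //  T (\lnot t \to r).
              branch 2.1.1.1 (add F t):
                ○ open, literals {q=true, r=false, t=false}.
              branch 2.1.1.2 (add T (\lnot t \to r)):
                T (\lnot t \to r): β-rule — branch into F \lnot t  //  T r.
                  branch 2.1.1.2.1 (add F \lnot t):
                    ○ open, literals {q=true, r=false, t=true}.
                  branch 2.1.1.2.2 (add T r):
                    × closes — contains both r and \lnot r.
          branch 2.1.2 (add T q):
            T (t \to (\lnot t \to r)): β-rule — branch into F t  //  T (\lnot t \to r).
              branch 2.1.2.1 (add F t):
                ○ open, literals {q=true, t=false}.
              branch 2.1.2.2 (add T (\lnot t \to r)):
                T (\lnot t \to r): β-rule — branch into F \lnot t  //  T r.
                  branch 2.1.2.2.1 (add F \lnot t):
                    ○ open, literals {q=true, t=true}.
                  branch 2.1.2.2.2 (add T r):
                    ○ open, literals {q=true, r=true}.
      branch 2.2 (add T (q \leftrightarrow p)):
        T (q \leftrightarrow p): β-rule — branch into T q, T p  //  F q, F p.
          branch 2.2.1 (add T q, T p):
            ○ open, literals {p=true, q=true}.
          branch 2.2.2 (add F q, F p):
            ○ open, literals {p=false, q=false}.
1 branch closed, 8 open.
Each open branch fixes some atoms; the unmentioned ones are free. Counting distinct full assignments: branch {t=false} (p, q, r, s) contributes 16 new; branch {q=true, r=false, t=false} (p, s) contributes 0 new; branch {q=true, r=false, t=true} (p, s) contributes 4 new; branch {q=true, t=false} (p, r, s) contributes 0 new; branch {q=true, t=true} (p, r, s) contributes 4 new; branch {q=true, r=true} (p, s, t) contributes 0 new; branch {p=true, q=true} (r, s, t) contributes 0 new; branch {p=false, q=false} (r, s, t) contributes 4 new. Total: 28.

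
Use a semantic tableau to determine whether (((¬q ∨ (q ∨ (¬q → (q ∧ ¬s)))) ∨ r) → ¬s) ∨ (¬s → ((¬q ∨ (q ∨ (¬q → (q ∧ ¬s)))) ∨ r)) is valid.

Valid

Assume the negation and expand:
Initial set: {F ((((¬q ∨ (q ∨ (¬q → (q ∧ ¬s)))) ∨ r) → ¬s) ∨ (¬s → ((¬q ∨ (q ∨ (¬q → (q ∧ ¬s)))) ∨ r)))}.
F ((((¬q ∨ (q ∨ (¬q → (q ∧ ¬s)))) ∨ r) → ¬s) ∨ (¬s → ((¬q ∨ (q ∨ (¬q → (q ∧ ¬s)))) ∨ r))): α-rule — add F (((¬q ∨ (q ∨ (¬q → (q ∧ ¬s)))) ∨ r) → ¬s), F (¬s → ((¬q ∨ (q ∨ (¬q → (q ∧ ¬s)))) ∨ r)).
F (((¬q ∨ (q ∨ (¬q → (q ∧ ¬s)))) ∨ r) → ¬s): α-rule — add T ((¬q ∨ (q ∨ (¬q → (q ∧ ¬s)))) ∨ r), F ¬s.
F (¬s → ((¬q ∨ (q ∨ (¬q → (q ∧ ¬s)))) ∨ r)): α-rule — add T ¬s, F ((¬q ∨ (q ∨ (¬q → (q ∧ ¬s)))) ∨ r).
× closes — contains both s and ¬s.
All 1 branch closes.
Every branch closed, so the negation is unsatisfiable and the formula is valid.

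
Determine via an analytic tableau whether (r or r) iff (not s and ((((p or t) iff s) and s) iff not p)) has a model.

Satisfiable

Initial set: {T ((r or r) iff (not s and ((((p or t) iff s) and s) iff not p)))}.
T ((r or r) iff (not s and ((((p or t) iff s) and s) iff not p))): β-rule — branch into T (r or r), T (not s and ((((p or t) iff s) and s) iff not p))  //  F (r or r), F (not s and ((((p or t) iff s) and s) iff not p)).
  branch 1 (add T (r or r), T (not s and ((((p or t) iff s) and s) iff not p))):
    T (not s and ((((p or t) iff s) and s) iff not p)): α-rule — add T not s, T ((((p or t) iff s) and s) iff not p).
    T (r or r): β-rule — branch into T r  //  T r.
      branch 1.1 (add T r):
        T ((((p or t) iff s) and s) iff not p): β-rule — branch into T (((p or t) iff s) and s), T not p  //  F (((p or t) iff s) and s), F not p.
          branch 1.1.1 (add T (((p or t) iff s) and s), T not p):
            T (((p or t) iff s) and s): α-rule — add T ((p or t) iff s), T s.
            × closes — contains both s and not s.
          branch 1.1.2 (add F (((p or t) iff s) and s), F not p):
            F (((p or t) iff s) and s): β-rule — branch into F ((p or t) iff s)  //  F s.
              branch 1.1.2.1 (add F ((p or t) iff s)):
                F ((p or t) iff s): β-rule — branch into T (p or t), F s  //  F (p or t), T s.
                  branch 1.1.2.1.1 (add T (p or t), F s):
                    T (p or t): β-rule — branch into T p  //  T t.
                      branch 1.1.2.1.1.1 (add T p):
                        ○ open, literals {p=true, r=true, s=false}.
                      branch 1.1.2.1.1.2 (add T t):
                        ○ open, literals {p=true, r=true, s=false, t=true}.
                  branch 1.1.2.1.2 (add F (p or t), T s):
                    × closes — contains both s and not s.
              branch 1.1.2.2 (add F s):
                ○ open, literals {p=true, r=true, s=false}.
      branch 1.2 (add T r):
        T ((((p or t) iff s) and s) iff not p): β-rule — branch into T (((p or t) iff s) and s), T not p  //  F (((p or t) iff s) and s), F not p.
          branch 1.2.1 (add T (((p or t) iff s) and s), T not p):
            T (((p or t) iff s) and s): α-rule — add T ((p or t) iff s), T s.
            × closes — contains both s and not s.
          branch 1.2.2 (add F (((p or t) iff s) and s), F not p):
            F (((p or t) iff s) and s): β-rule — branch into F ((p or t) iff s)  //  F s.
              branch 1.2.2.1 (add F ((p or t) iff s)):
                F ((p or t) iff s): β-rule — branch into T (p or t), F s  //  F (p or t), T s.
                  branch 1.2.2.1.1 (add T (p or t), F s):
                    T (p or t): β-rule — branch into T p  //  T t.
                      branch 1.2.2.1.1.1 (add T p):
                        ○ open, literals {p=true, r=true, s=false}.
                      branch 1.2.2.1.1.2 (add T t):
                        ○ open, literals {p=true, r=true, s=false, t=true}.
                  branch 1.2.2.1.2 (add F (p or t), T s):
                    × closes — contains both s and not s.
              branch 1.2.2.2 (add F s):
                ○ open, literals {p=true, r=true, s=false}.
  branch 2 (add F (r or r), F (not s and ((((p or t) iff s) and s) iff not p))):
    F (r or r): α-rule — add F r, F r.
    F (not s and ((((p or t) iff s) and s) iff not p)): β-rule — branch into F not s  //  F ((((p or t) iff s) and s) iff not p).
      branch 2.1 (add F not s):
        ○ open, literals {r=false, s=true}.
      branch 2.2 (add F ((((p or t) iff s) and s) iff not p)):
        F ((((p or t) iff s) and s) iff not p): β-rule — branch into T (((p or t) iff s) and s), F not p  //  F (((p or t) iff s) and s), T not p.
          branch 2.2.1 (add T (((p or t) iff s) and s), F not p):
            T (((p or t) iff s) and s): α-rule — add T ((p or t) iff s), T s.
            T ((p or t) iff s): β-rule — branch into T (p or t), T s  //  F (p or t), F s.
              branch 2.2.1.1 (add T (p or t), T s):
                T (p or t): β-rule — branch into T p  //  T t.
                  branch 2.2.1.1.1 (add T p):
                    ○ open, literals {p=true, r=false, s=true}.
                  branch 2.2.1.1.2 (add T t):
                    ○ open, literals {p=true, r=false, s=true, t=true}.
              branch 2.2.1.2 (add F (p or t), F s):
                × closes — contains both s and not s.
          branch 2.2.2 (add F (((p or t) iff s) and s), T not p):
            F (((p or t) iff s) and s): β-rule — branch into F ((p or t) iff s)  //  F s.
              branch 2.2.2.1 (add F ((p or t) iff s)):
                F ((p or t) iff s): β-rule — branch into T (p or t), F s  //  F (p or t), T s.
                  branch 2.2.2.1.1 (add T (p or t), F s):
                    T (p or t): β-rule — branch into T p  //  T t.
                      branch 2.2.2.1.1.1 (add T p):
                        × closes — contains both p and not p.
                      branch 2.2.2.1.1.2 (add T t):
                        ○ open, literals {p=false, r=false, s=false, t=true}.
                  branch 2.2.2.1.2 (add F (p or t), T s):
                    F (p or t): α-rule — add F p, F t.
                    ○ open, literals {p=false, r=false, s=true, t=false}.
              branch 2.2.2.2 (add F s):
                ○ open, literals {p=false, r=false, s=false}.
6 branches closed, 12 open.
An open branch gives a satisfying assignment: p=true, r=true, s=false.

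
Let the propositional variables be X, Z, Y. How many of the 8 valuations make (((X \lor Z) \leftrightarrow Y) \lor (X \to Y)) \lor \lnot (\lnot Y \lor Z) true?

6

Initial set: {((((X \lor Z) \leftrightarrow Y) \lor (X \to Y)) \lor \lnot (\lnot Y \lor Z))}.
((((X \lor Z) \leftrightarrow Y) \lor (X \to Y)) \lor \lnot (\lnot Y \lor Z)): β-rule — branch into (((X \lor Z) \leftrightarrow Y) \lor (X \to Y))  //  \lnot (\lnot Y \lor Z).
  branch 1 (add (((X \lor Z) \leftrightarrow Y) \lor (X \to Y))):
    (((X \lor Z) \leftrightarrow Y) \lor (X \to Y)): β-rule — branch into ((X \lor Z) \leftrightarrow Y)  //  (X \to Y).
      branch 1.1 (add ((X \lor Z) \leftrightarrow Y)):
        ((X \lor Z) \leftrightarrow Y): β-rule — branch into (X \lor Z), Y  //  \lnot (X \lor Z), \lnot Y.
          branch 1.1.1 (add (X \lor Z), Y):
            (X \lor Z): β-rule — branch into X  //  Z.
              branch 1.1.1.1 (add X):
                ○ open, literals {X=1, Y=1}.
              branch 1.1.1.2 (add Z):
                ○ open, literals {Y=1, Z=1}.
          branch 1.1.2 (add \lnot (X \lor Z), \lnot Y):
            \lnot (X \lor Z): α-rule — add \lnot X, \lnot Z.
            ○ open, literals {X=0, Y=0, Z=0}.
      branch 1.2 (add (X \to Y)):
        (X \to Y): β-rule — branch into \lnot X  //  Y.
          branch 1.2.1 (add \lnot X):
            ○ open, literals {X=0}.
          branch 1.2.2 (add Y):
            ○ open, literals {Y=1}.
  branch 2 (add \lnot (\lnot Y \lor Z)):
    \lnot (\lnot Y \lor Z): α-rule — add \lnot \lnot Y, \lnot Z.
    ○ open, literals {Y=1, Z=0}.
0 branches closed, 6 open.
Each open branch fixes some atoms; the unmentioned ones are free. Counting distinct full assignments: branch {X=1, Y=1} (Z) contributes 2 new; branch {Y=1, Z=1} (X) contributes 1 new; branch {X=0, Y=0, Z=0} (none free) contributes 1 new; branch {X=0} (Z, Y) contributes 2 new; branch {Y=1} (X, Z) contributes 0 new; branch {Y=1, Z=0} (X) contributes 0 new. Total: 6.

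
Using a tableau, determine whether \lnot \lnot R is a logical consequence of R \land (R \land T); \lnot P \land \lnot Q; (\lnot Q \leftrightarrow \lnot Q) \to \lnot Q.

Initial set: {(R \land (R \land T)); (\lnot P \land \lnot Q); ((\lnot Q \leftrightarrow \lnot Q) \to \lnot Q); \lnot \lnot \lnot R}.
(R \land (R \land T)): α-rule — add R, (R \land T).
(\lnot P \land \lnot Q): α-rule — add \lnot P, \lnot Q.
\lnot \lnot \lnot R: drop double negation, giving \lnot R.
× closes — contains both R and \lnot R.
All 1 branch closes.
Every branch closed, so the premises entail the conclusion.

Yes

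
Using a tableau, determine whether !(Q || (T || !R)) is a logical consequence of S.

Initial set: {S; !!(Q || (T || !R))}.
!!(Q || (T || !R)): β-rule — branch into Q  //  (T || !R).
  branch 1 (add Q):
    ○ open, literals {Q=T, S=T}.
  branch 2 (add (T || !R)):
    (T || !R): β-rule — branch into T  //  !R.
      branch 2.1 (add T):
        ○ open, literals {S=T, T=T}.
      branch 2.2 (add !R):
        ○ open, literals {R=F, S=T}.
0 branches closed, 3 open.
An open branch gives a countermodel: Q=T, S=T (unmentioned atoms arbitrary); the premises hold there but the conclusion fails.

No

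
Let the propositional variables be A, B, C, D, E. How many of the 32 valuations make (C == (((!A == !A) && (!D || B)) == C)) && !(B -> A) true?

Initial set: {((C == (((!A == !A) && (!D || B)) == C)) && !(B -> A))}.
((C == (((!A == !A) && (!D || B)) == C)) && !(B -> A)): α-rule — add (C == (((!A == !A) && (!D || B)) == C)), !(B -> A).
!(B -> A): α-rule — add B, !A.
(C == (((!A == !A) && (!D || B)) == C)): β-rule — branch into C, (((!A == !A) && (!D || B)) == C)  //  !C, !(((!A == !A) && (!D || B)) == C).
  branch 1 (add C, (((!A == !A) && (!D || B)) == C)):
    (((!A == !A) && (!D || B)) == C): β-rule — branch into ((!A == !A) && (!D || B)), C  //  !((!A == !A) && (!D || B)), !C.
      branch 1.1 (add ((!A == !A) && (!D || B)), C):
        ((!A == !A) && (!D || B)): α-rule — add (!A == !A), (!D || B).
        (!A == !A): β-rule — branch into !A, !A  //  !!A, !!A.
          branch 1.1.1 (add !A, !A):
            (!D || B): β-rule — branch into !D  //  B.
              branch 1.1.1.1 (add !D):
                ○ open, literals {A=false, B=true, C=true, D=false}.
              branch 1.1.1.2 (add B):
                ○ open, literals {A=false, B=true, C=true}.
          branch 1.1.2 (add !!A, !!A):
            × closes — contains both A and !A.
      branch 1.2 (add !((!A == !A) && (!D || B)), !C):
        × closes — contains both C and !C.
  branch 2 (add !C, !(((!A == !A) && (!D || B)) == C)):
    !(((!A == !A) && (!D || B)) == C): β-rule — branch into ((!A == !A) && (!D || B)), !C  //  !((!A == !A) && (!D || B)), C.
      branch 2.1 (add ((!A == !A) && (!D || B)), !C):
        ((!A == !A) && (!D || B)): α-rule — add (!A == !A), (!D || B).
        (!A == !A): β-rule — branch into !A, !A  //  !!A, !!A.
          branch 2.1.1 (add !A, !A):
            (!D || B): β-rule — branch into !D  //  B.
              branch 2.1.1.1 (add !D):
                ○ open, literals {A=false, B=true, C=false, D=false}.
              branch 2.1.1.2 (add B):
                ○ open, literals {A=false, B=true, C=false}.
          branch 2.1.2 (add !!A, !!A):
            × closes — contains both A and !A.
      branch 2.2 (add !((!A == !A) && (!D || B)), C):
        × closes — contains both C and !C.
4 branches closed, 4 open.
Each open branch fixes some atoms; the unmentioned ones are free. Counting distinct full assignments: branch {A=false, B=true, C=true, D=false} (E) contributes 2 new; branch {A=false, B=true, C=true} (D, E) contributes 2 new; branch {A=false, B=true, C=false, D=false} (E) contributes 2 new; branch {A=false, B=true, C=false} (D, E) contributes 2 new. Total: 8.

8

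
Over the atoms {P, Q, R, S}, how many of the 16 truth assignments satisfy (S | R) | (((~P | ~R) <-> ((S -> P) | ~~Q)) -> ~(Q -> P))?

Initial set: {((S | R) | (((~P | ~R) <-> ((S -> P) | ~~Q)) -> ~(Q -> P)))}.
((S | R) | (((~P | ~R) <-> ((S -> P) | ~~Q)) -> ~(Q -> P))): β-rule — branch into (S | R)  //  (((~P | ~R) <-> ((S -> P) | ~~Q)) -> ~(Q -> P)).
  branch 1 (add (S | R)):
    (S | R): β-rule — branch into S  //  R.
      branch 1.1 (add S):
        ○ open, literals {S=1}.
      branch 1.2 (add R):
        ○ open, literals {R=1}.
  branch 2 (add (((~P | ~R) <-> ((S -> P) | ~~Q)) -> ~(Q -> P))):
    (((~P | ~R) <-> ((S -> P) | ~~Q)) -> ~(Q -> P)): β-rule — branch into ~((~P | ~R) <-> ((S -> P) | ~~Q))  //  ~(Q -> P).
      branch 2.1 (add ~((~P | ~R) <-> ((S -> P) | ~~Q))):
        ~((~P | ~R) <-> ((S -> P) | ~~Q)): β-rule — branch into (~P | ~R), ~((S -> P) | ~~Q)  //  ~(~P | ~R), ((S -> P) | ~~Q).
          branch 2.1.1 (add (~P | ~R), ~((S -> P) | ~~Q)):
            ~((S -> P) | ~~Q): α-rule — add ~(S -> P), ~~~Q.
            ~(S -> P): α-rule — add S, ~P.
            ~~~Q: drop double negation, giving ~Q.
            (~P | ~R): β-rule — branch into ~P  //  ~R.
              branch 2.1.1.1 (add ~P):
                ○ open, literals {P=0, Q=0, S=1}.
              branch 2.1.1.2 (add ~R):
                ○ open, literals {P=0, Q=0, R=0, S=1}.
          branch 2.1.2 (add ~(~P | ~R), ((S -> P) | ~~Q)):
            ~(~P | ~R): α-rule — add ~~P, ~~R.
            ((S -> P) | ~~Q): β-rule — branch into (S -> P)  //  ~~Q.
              branch 2.1.2.1 (add (S -> P)):
                (S -> P): β-rule — branch into ~S  //  P.
                  branch 2.1.2.1.1 (add ~S):
                    ○ open, literals {P=1, R=1, S=0}.
                  branch 2.1.2.1.2 (add P):
                    ○ open, literals {P=1, R=1}.
              branch 2.1.2.2 (add ~~Q):
                ~~Q: drop double negation, giving Q.
                ○ open, literals {P=1, Q=1, R=1}.
      branch 2.2 (add ~(Q -> P)):
        ~(Q -> P): α-rule — add Q, ~P.
        ○ open, literals {P=0, Q=1}.
0 branches closed, 8 open.
Each open branch fixes some atoms; the unmentioned ones are free. Counting distinct full assignments: branch {S=1} (P, Q, R) contributes 8 new; branch {R=1} (P, Q, S) contributes 4 new; branch {P=0, Q=0, S=1} (R) contributes 0 new; branch {P=0, Q=0, R=0, S=1} (none free) contributes 0 new; branch {P=1, R=1, S=0} (Q) contributes 0 new; branch {P=1, R=1} (Q, S) contributes 0 new; branch {P=1, Q=1, R=1} (S) contributes 0 new; branch {P=0, Q=1} (R, S) contributes 1 new. Total: 13.

13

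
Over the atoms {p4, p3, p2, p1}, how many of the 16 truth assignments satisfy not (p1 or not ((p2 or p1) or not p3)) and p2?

Initial set: {T (not (p1 or not ((p2 or p1) or not p3)) and p2)}.
T (not (p1 or not ((p2 or p1) or not p3)) and p2): α-rule — add T not (p1 or not ((p2 or p1) or not p3)), T p2.
T not (p1 or not ((p2 or p1) or not p3)): α-rule — add F p1, F not ((p2 or p1) or not p3).
F not ((p2 or p1) or not p3): β-rule — branch into T (p2 or p1)  //  T not p3.
  branch 1 (add T (p2 or p1)):
    T (p2 or p1): β-rule — branch into T p2  //  T p1.
      branch 1.1 (add T p2):
        ○ open, literals {p1=0, p2=1}.
      branch 1.2 (add T p1):
        × closes — contains both p1 and not p1.
  branch 2 (add T not p3):
    ○ open, literals {p1=0, p2=1, p3=0}.
1 branch closed, 2 open.
Each open branch fixes some atoms; the unmentioned ones are free. Counting distinct full assignments: branch {p1=0, p2=1} (p4, p3) contributes 4 new; branch {p1=0, p2=1, p3=0} (p4) contributes 0 new. Total: 4.

4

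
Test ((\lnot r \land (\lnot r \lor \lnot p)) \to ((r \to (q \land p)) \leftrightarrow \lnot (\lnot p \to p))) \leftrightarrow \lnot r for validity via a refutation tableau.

Assume the negation and expand:
Initial set: {\lnot (((\lnot r \land (\lnot r \lor \lnot p)) \to ((r \to (q \land p)) \leftrightarrow \lnot (\lnot p \to p))) \leftrightarrow \lnot r)}.
\lnot (((\lnot r \land (\lnot r \lor \lnot p)) \to ((r \to (q \land p)) \leftrightarrow \lnot (\lnot p \to p))) \leftrightarrow \lnot r): β-rule — branch into ((\lnot r \land (\lnot r \lor \lnot p)) \to ((r \to (q \land p)) \leftrightarrow \lnot (\lnot p \to p))), \lnot \lnot r  //  \lnot ((\lnot r \land (\lnot r \lor \lnot p)) \to ((r \to (q \land p)) \leftrightarrow \lnot (\lnot p \to p))), \lnot r.
  branch 1 (add ((\lnot r \land (\lnot r \lor \lnot p)) \to ((r \to (q \land p)) \leftrightarrow \lnot (\lnot p \to p))), \lnot \lnot r):
    ((\lnot r \land (\lnot r \lor \lnot p)) \to ((r \to (q \land p)) \leftrightarrow \lnot (\lnot p \to p))): β-rule — branch into \lnot (\lnot r \land (\lnot r \lor \lnot p))  //  ((r \to (q \land p)) \leftrightarrow \lnot (\lnot p \to p)).
      branch 1.1 (add \lnot (\lnot r \land (\lnot r \lor \lnot p))):
        \lnot (\lnot r \land (\lnot r \lor \lnot p)): β-rule — branch into \lnot \lnot r  //  \lnot (\lnot r \lor \lnot p).
          branch 1.1.1 (add \lnot \lnot r):
            ○ open, literals {r=true}.
          branch 1.1.2 (add \lnot (\lnot r \lor \lnot p)):
            \lnot (\lnot r \lor \lnot p): α-rule — add \lnot \lnot r, \lnot \lnot p.
            ○ open, literals {p=true, r=true}.
      branch 1.2 (add ((r \to (q \land p)) \leftrightarrow \lnot (\lnot p \to p))):
        ((r \to (q \land p)) \leftrightarrow \lnot (\lnot p \to p)): β-rule — branch into (r \to (q \land p)), \lnot (\lnot p \to p)  //  \lnot (r \to (q \land p)), \lnot \lnot (\lnot p \to p).
          branch 1.2.1 (add (r \to (q \land p)), \lnot (\lnot p \to p)):
            \lnot (\lnot p \to p): α-rule — add \lnot p, \lnot p.
            (r \to (q \land p)): β-rule — branch into \lnot r  //  (q \land p).
              branch 1.2.1.1 (add \lnot r):
                × closes — contains both r and \lnot r.
              branch 1.2.1.2 (add (q \land p)):
                (q \land p): α-rule — add q, p.
                × closes — contains both p and \lnot p.
          branch 1.2.2 (add \lnot (r \to (q \land p)), \lnot \lnot (\lnot p \to p)):
            \lnot (r \to (q \land p)): α-rule — add r, \lnot (q \land p).
            \lnot \lnot (\lnot p \to p): β-rule — branch into \lnot \lnot p  //  p.
              branch 1.2.2.1 (add \lnot \lnot p):
                \lnot (q \land p): β-rule — branch into \lnot q  //  \lnot p.
                  branch 1.2.2.1.1 (add \lnot q):
                    ○ open, literals {p=true, q=false, r=true}.
                  branch 1.2.2.1.2 (add \lnot p):
                    × closes — contains both p and \lnot p.
              branch 1.2.2.2 (add p):
                \lnot (q \land p): β-rule — branch into \lnot q  //  \lnot p.
                  branch 1.2.2.2.1 (add \lnot q):
                    ○ open, literals {p=true, q=false, r=true}.
                  branch 1.2.2.2.2 (add \lnot p):
                    × closes — contains both p and \lnot p.
  branch 2 (add \lnot ((\lnot r \land (\lnot r \lor \lnot p)) \to ((r \to (q \land p)) \leftrightarrow \lnot (\lnot p \to p))), \lnot r):
    \lnot ((\lnot r \land (\lnot r \lor \lnot p)) \to ((r \to (q \land p)) \leftrightarrow \lnot (\lnot p \to p))): α-rule — add (\lnot r \land (\lnot r \lor \lnot p)), \lnot ((r \to (q \land p)) \leftrightarrow \lnot (\lnot p \to p)).
    (\lnot r \land (\lnot r \lor \lnot p)): α-rule — add \lnot r, (\lnot r \lor \lnot p).
    \lnot ((r \to (q \land p)) \leftrightarrow \lnot (\lnot p \to p)): β-rule — branch into (r \to (q \land p)), \lnot \lnot (\lnot p \to p)  //  \lnot (r \to (q \land p)), \lnot (\lnot p \to p).
      branch 2.1 (add (r \to (q \land p)), \lnot \lnot (\lnot p \to p)):
        (\lnot r \lor \lnot p): β-rule — branch into \lnot r  //  \lnot p.
          branch 2.1.1 (add \lnot r):
            (r \to (q \land p)): β-rule — branch into \lnot r  //  (q \land p).
              branch 2.1.1.1 (add \lnot r):
                \lnot \lnot (\lnot p \to p): β-rule — branch into \lnot \lnot p  //  p.
                  branch 2.1.1.1.1 (add \lnot \lnot p):
                    ○ open, literals {p=true, r=false}.
                  branch 2.1.1.1.2 (add p):
                    ○ open, literals {p=true, r=false}.
              branch 2.1.1.2 (add (q \land p)):
                (q \land p): α-rule — add q, p.
                \lnot \lnot (\lnot p \to p): β-rule — branch into \lnot \lnot p  //  p.
                  branch 2.1.1.2.1 (add \lnot \lnot p):
                    ○ open, literals {p=true, q=true, r=false}.
                  branch 2.1.1.2.2 (add p):
                    ○ open, literals {p=true, q=true, r=false}.
          branch 2.1.2 (add \lnot p):
            (r \to (q \land p)): β-rule — branch into \lnot r  //  (q \land p).
              branch 2.1.2.1 (add \lnot r):
                \lnot \lnot (\lnot p \to p): β-rule — branch into \lnot \lnot p  //  p.
                  branch 2.1.2.1.1 (add \lnot \lnot p):
                    × closes — contains both p and \lnot p.
                  branch 2.1.2.1.2 (add p):
                    × closes — contains both p and \lnot p.
              branch 2.1.2.2 (add (q \land p)):
                (q \land p): α-rule — add q, p.
                × closes — contains both p and \lnot p.
      branch 2.2 (add \lnot (r \to (q \land p)), \lnot (\lnot p \to p)):
        \lnot (r \to (q \land p)): α-rule — add r, \lnot (q \land p).
        × closes — contains both r and \lnot r.
8 branches closed, 8 open.
An open branch gives a countermodel: r=true (unmentioned atoms arbitrary); under it the original formula is false.

Not valid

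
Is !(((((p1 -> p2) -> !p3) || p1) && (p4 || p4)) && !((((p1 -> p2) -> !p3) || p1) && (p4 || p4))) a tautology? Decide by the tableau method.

Valid

Assume the negation and expand:
Initial set: {!!(((((p1 -> p2) -> !p3) || p1) && (p4 || p4)) && !((((p1 -> p2) -> !p3) || p1) && (p4 || p4)))}.
!!(((((p1 -> p2) -> !p3) || p1) && (p4 || p4)) && !((((p1 -> p2) -> !p3) || p1) && (p4 || p4))): α-rule — add ((((p1 -> p2) -> !p3) || p1) && (p4 || p4)), !((((p1 -> p2) -> !p3) || p1) && (p4 || p4)).
((((p1 -> p2) -> !p3) || p1) && (p4 || p4)): α-rule — add (((p1 -> p2) -> !p3) || p1), (p4 || p4).
!((((p1 -> p2) -> !p3) || p1) && (p4 || p4)): β-rule — branch into !(((p1 -> p2) -> !p3) || p1)  //  !(p4 || p4).
  branch 1 (add !(((p1 -> p2) -> !p3) || p1)):
    !(((p1 -> p2) -> !p3) || p1): α-rule — add !((p1 -> p2) -> !p3), !p1.
    !((p1 -> p2) -> !p3): α-rule — add (p1 -> p2), !!p3.
    (((p1 -> p2) -> !p3) || p1): β-rule — branch into ((p1 -> p2) -> !p3)  //  p1.
      branch 1.1 (add ((p1 -> p2) -> !p3)):
        (p4 || p4): β-rule — branch into p4  //  p4.
          branch 1.1.1 (add p4):
            (p1 -> p2): β-rule — branch into !p1  //  p2.
              branch 1.1.1.1 (add !p1):
                ((p1 -> p2) -> !p3): β-rule — branch into !(p1 -> p2)  //  !p3.
                  branch 1.1.1.1.1 (add !(p1 -> p2)):
                    !(p1 -> p2): α-rule — add p1, !p2.
                    × closes — contains both p1 and !p1.
                  branch 1.1.1.1.2 (add !p3):
                    × closes — contains both p3 and !p3.
              branch 1.1.1.2 (add p2):
                ((p1 -> p2) -> !p3): β-rule — branch into !(p1 -> p2)  //  !p3.
                  branch 1.1.1.2.1 (add !(p1 -> p2)):
                    !(p1 -> p2): α-rule — add p1, !p2.
                    × closes — contains both p1 and !p1.
                  branch 1.1.1.2.2 (add !p3):
                    × closes — contains both p3 and !p3.
          branch 1.1.2 (add p4):
            (p1 -> p2): β-rule — branch into !p1  //  p2.
              branch 1.1.2.1 (add !p1):
                ((p1 -> p2) -> !p3): β-rule — branch into !(p1 -> p2)  //  !p3.
                  branch 1.1.2.1.1 (add !(p1 -> p2)):
                    !(p1 -> p2): α-rule — add p1, !p2.
                    × closes — contains both p1 and !p1.
                  branch 1.1.2.1.2 (add !p3):
                    × closes — contains both p3 and !p3.
              branch 1.1.2.2 (add p2):
                ((p1 -> p2) -> !p3): β-rule — branch into !(p1 -> p2)  //  !p3.
                  branch 1.1.2.2.1 (add !(p1 -> p2)):
                    !(p1 -> p2): α-rule — add p1, !p2.
                    × closes — contains both p1 and !p1.
                  branch 1.1.2.2.2 (add !p3):
                    × closes — contains both p3 and !p3.
      branch 1.2 (add p1):
        × closes — contains both p1 and !p1.
  branch 2 (add !(p4 || p4)):
    !(p4 || p4): α-rule — add !p4, !p4.
    (((p1 -> p2) -> !p3) || p1): β-rule — branch into ((p1 -> p2) -> !p3)  //  p1.
      branch 2.1 (add ((p1 -> p2) -> !p3)):
        (p4 || p4): β-rule — branch into p4  //  p4.
          branch 2.1.1 (add p4):
            × closes — contains both p4 and !p4.
          branch 2.1.2 (add p4):
            × closes — contains both p4 and !p4.
      branch 2.2 (add p1):
        (p4 || p4): β-rule — branch into p4  //  p4.
          branch 2.2.1 (add p4):
            × closes — contains both p4 and !p4.
          branch 2.2.2 (add p4):
            × closes — contains both p4 and !p4.
All 13 branches close.
Every branch closed, so the negation is unsatisfiable and the formula is valid.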